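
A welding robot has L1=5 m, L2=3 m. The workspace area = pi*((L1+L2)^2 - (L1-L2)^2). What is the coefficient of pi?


Given: L1 = 5, L2 = 3
(L1+L2)^2 = (8)^2 = 64
(L1-L2)^2 = (2)^2 = 4
Difference = 64 - 4 = 60
This equals 4*L1*L2 = 4*5*3 = 60
Workspace area = 60*pi

60


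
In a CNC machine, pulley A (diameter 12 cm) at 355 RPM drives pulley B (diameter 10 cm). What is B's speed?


Given: D1 = 12 cm, w1 = 355 RPM, D2 = 10 cm
Using D1*w1 = D2*w2
w2 = D1*w1 / D2
w2 = 12*355 / 10
w2 = 4260 / 10
w2 = 426 RPM

426 RPM


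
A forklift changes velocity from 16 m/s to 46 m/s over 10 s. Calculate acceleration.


Given: initial velocity v0 = 16 m/s, final velocity v = 46 m/s, time t = 10 s
Using a = (v - v0) / t
a = (46 - 16) / 10
a = 30 / 10
a = 3 m/s^2

3 m/s^2


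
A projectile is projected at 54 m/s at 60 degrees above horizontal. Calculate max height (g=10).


Given: v0 = 54 m/s, theta = 60 deg, g = 10 m/s^2
sin^2(60) = 3/4
Using H = v0^2 * sin^2(theta) / (2*g)
H = 54^2 * 3/4 / (2*10)
H = 2916 * 3/4 / 20
H = 2187 / 20
H = 2187/20 m

2187/20 m


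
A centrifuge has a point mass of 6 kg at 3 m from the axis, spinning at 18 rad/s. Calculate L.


Given: m = 6 kg, r = 3 m, omega = 18 rad/s
For a point mass: I = m*r^2
I = 6*3^2 = 6*9 = 54
L = I*omega = 54*18
L = 972 kg*m^2/s

972 kg*m^2/s


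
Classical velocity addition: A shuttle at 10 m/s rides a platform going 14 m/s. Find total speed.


Given: object velocity = 10 m/s, platform velocity = 14 m/s (same direction)
Using classical velocity addition: v_total = v_object + v_platform
v_total = 10 + 14
v_total = 24 m/s

24 m/s


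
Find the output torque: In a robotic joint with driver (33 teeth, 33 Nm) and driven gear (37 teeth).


Given: N1 = 33, N2 = 37, T1 = 33 Nm
Using T2/T1 = N2/N1
T2 = T1 * N2 / N1
T2 = 33 * 37 / 33
T2 = 1221 / 33
T2 = 37 Nm

37 Nm


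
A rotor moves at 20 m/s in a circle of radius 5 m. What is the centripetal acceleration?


Given: v = 20 m/s, r = 5 m
Using a_c = v^2 / r
a_c = 20^2 / 5
a_c = 400 / 5
a_c = 80 m/s^2

80 m/s^2


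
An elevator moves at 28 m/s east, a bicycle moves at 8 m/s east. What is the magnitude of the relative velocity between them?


Given: v_A = 28 m/s east, v_B = 8 m/s east
Both move in the same direction; relative speed = |v_A - v_B|
|28 - 8| = |20|
= 20 m/s

20 m/s


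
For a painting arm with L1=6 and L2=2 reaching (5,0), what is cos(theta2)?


Given: L1 = 6, L2 = 2, target (x, y) = (5, 0)
Using cos(theta2) = (x^2 + y^2 - L1^2 - L2^2) / (2*L1*L2)
x^2 + y^2 = 5^2 + 0 = 25
L1^2 + L2^2 = 36 + 4 = 40
Numerator = 25 - 40 = -15
Denominator = 2*6*2 = 24
cos(theta2) = -15/24 = -5/8

-5/8


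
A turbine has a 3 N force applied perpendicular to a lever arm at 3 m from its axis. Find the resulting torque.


Given: F = 3 N, r = 3 m, angle = 90 deg (perpendicular)
Using tau = F * r * sin(90)
sin(90) = 1
tau = 3 * 3 * 1
tau = 9 Nm

9 Nm


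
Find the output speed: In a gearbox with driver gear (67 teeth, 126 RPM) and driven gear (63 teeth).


Given: N1 = 67 teeth, w1 = 126 RPM, N2 = 63 teeth
Using N1*w1 = N2*w2
w2 = N1*w1 / N2
w2 = 67*126 / 63
w2 = 8442 / 63
w2 = 134 RPM

134 RPM


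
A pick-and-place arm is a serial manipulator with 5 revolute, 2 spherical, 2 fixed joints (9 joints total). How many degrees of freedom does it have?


Given: serial robot with 5 revolute, 2 spherical, 2 fixed joints
DOF contribution per joint type: revolute=1, prismatic=1, spherical=3, fixed=0
DOF = 5*1 + 2*3 + 2*0
DOF = 11

11


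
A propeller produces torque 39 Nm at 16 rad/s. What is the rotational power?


Given: tau = 39 Nm, omega = 16 rad/s
Using P = tau * omega
P = 39 * 16
P = 624 W

624 W


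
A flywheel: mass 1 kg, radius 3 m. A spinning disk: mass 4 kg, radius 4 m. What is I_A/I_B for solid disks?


Given: M1=1 kg, R1=3 m, M2=4 kg, R2=4 m
For a disk: I = (1/2)*M*R^2, so I_A/I_B = (M1*R1^2)/(M2*R2^2)
M1*R1^2 = 1*9 = 9
M2*R2^2 = 4*16 = 64
I_A/I_B = 9/64 = 9/64

9/64


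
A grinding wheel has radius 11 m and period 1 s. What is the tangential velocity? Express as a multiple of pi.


Given: radius r = 11 m, period T = 1 s
Using v = 2*pi*r / T
v = 2*pi*11 / 1
v = 22*pi / 1
v = 22*pi m/s

22*pi m/s


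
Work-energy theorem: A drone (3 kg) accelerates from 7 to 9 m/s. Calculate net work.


Given: m = 3 kg, v0 = 7 m/s, v = 9 m/s
Using W = (1/2)*m*(v^2 - v0^2)
v^2 = 9^2 = 81
v0^2 = 7^2 = 49
v^2 - v0^2 = 81 - 49 = 32
W = (1/2)*3*32 = 48 J

48 J


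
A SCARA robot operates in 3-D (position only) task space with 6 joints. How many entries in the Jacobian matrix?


Given: task space dimension = 3, joints = 6
Jacobian is a 3 x 6 matrix
Total entries = rows * columns
Total = 3 * 6
Total = 18

18


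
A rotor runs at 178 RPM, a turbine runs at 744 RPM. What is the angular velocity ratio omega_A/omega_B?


Given: RPM_A = 178, RPM_B = 744
omega = 2*pi*RPM/60, so omega_A/omega_B = RPM_A / RPM_B
omega_A/omega_B = 178 / 744
omega_A/omega_B = 89/372

89/372


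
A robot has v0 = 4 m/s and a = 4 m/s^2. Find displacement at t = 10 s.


Given: v0 = 4 m/s, a = 4 m/s^2, t = 10 s
Using s = v0*t + (1/2)*a*t^2
s = 4*10 + (1/2)*4*10^2
s = 40 + (1/2)*400
s = 40 + 200
s = 240

240 m


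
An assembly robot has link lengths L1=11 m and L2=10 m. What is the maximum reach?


Given: L1 = 11 m, L2 = 10 m
For a 2-link planar arm, max reach = L1 + L2 (fully extended)
Max reach = 11 + 10
Max reach = 21 m

21 m


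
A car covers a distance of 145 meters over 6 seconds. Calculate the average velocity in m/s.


Given: distance d = 145 m, time t = 6 s
Using v = d / t
v = 145 / 6
v = 145/6 m/s

145/6 m/s


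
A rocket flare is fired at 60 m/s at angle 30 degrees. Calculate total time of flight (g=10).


Given: v0 = 60 m/s, theta = 30 deg, g = 10 m/s^2
sin(30) = 1/2
Using T = 2*v0*sin(theta) / g
T = 2*60*1/2 / 10
T = 60 / 10
T = 6 s

6 s


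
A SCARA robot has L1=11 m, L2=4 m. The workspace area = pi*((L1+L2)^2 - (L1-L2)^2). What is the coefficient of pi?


Given: L1 = 11, L2 = 4
(L1+L2)^2 = (15)^2 = 225
(L1-L2)^2 = (7)^2 = 49
Difference = 225 - 49 = 176
This equals 4*L1*L2 = 4*11*4 = 176
Workspace area = 176*pi

176


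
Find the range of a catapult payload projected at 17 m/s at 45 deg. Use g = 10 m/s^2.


Given: v0 = 17 m/s, theta = 45 deg, g = 10 m/s^2
sin(2*45) = sin(90) = 1
Using R = v0^2 * sin(2*theta) / g
R = 17^2 * 1 / 10
R = 289 / 10
R = 289/10 m

289/10 m


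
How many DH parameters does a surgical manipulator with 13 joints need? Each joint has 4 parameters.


Given: 13 joints, 4 DH parameters per joint (d, theta, a, alpha)
Total DH parameters = number_of_joints * 4
Total = 13 * 4
Total = 52

52


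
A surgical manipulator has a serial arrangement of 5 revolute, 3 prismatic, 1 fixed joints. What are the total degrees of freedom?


Given: serial robot with 5 revolute, 3 prismatic, 1 fixed joints
DOF contribution per joint type: revolute=1, prismatic=1, spherical=3, fixed=0
DOF = 5*1 + 3*1 + 1*0
DOF = 8

8


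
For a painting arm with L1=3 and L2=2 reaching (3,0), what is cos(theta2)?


Given: L1 = 3, L2 = 2, target (x, y) = (3, 0)
Using cos(theta2) = (x^2 + y^2 - L1^2 - L2^2) / (2*L1*L2)
x^2 + y^2 = 3^2 + 0 = 9
L1^2 + L2^2 = 9 + 4 = 13
Numerator = 9 - 13 = -4
Denominator = 2*3*2 = 12
cos(theta2) = -4/12 = -1/3

-1/3


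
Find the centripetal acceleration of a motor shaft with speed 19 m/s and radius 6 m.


Given: v = 19 m/s, r = 6 m
Using a_c = v^2 / r
a_c = 19^2 / 6
a_c = 361 / 6
a_c = 361/6 m/s^2

361/6 m/s^2


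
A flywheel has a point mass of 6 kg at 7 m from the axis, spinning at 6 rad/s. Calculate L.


Given: m = 6 kg, r = 7 m, omega = 6 rad/s
For a point mass: I = m*r^2
I = 6*7^2 = 6*49 = 294
L = I*omega = 294*6
L = 1764 kg*m^2/s

1764 kg*m^2/s


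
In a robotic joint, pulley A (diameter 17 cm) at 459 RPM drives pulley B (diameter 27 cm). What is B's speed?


Given: D1 = 17 cm, w1 = 459 RPM, D2 = 27 cm
Using D1*w1 = D2*w2
w2 = D1*w1 / D2
w2 = 17*459 / 27
w2 = 7803 / 27
w2 = 289 RPM

289 RPM


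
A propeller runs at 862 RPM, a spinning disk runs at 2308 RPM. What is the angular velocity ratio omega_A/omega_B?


Given: RPM_A = 862, RPM_B = 2308
omega = 2*pi*RPM/60, so omega_A/omega_B = RPM_A / RPM_B
omega_A/omega_B = 862 / 2308
omega_A/omega_B = 431/1154

431/1154


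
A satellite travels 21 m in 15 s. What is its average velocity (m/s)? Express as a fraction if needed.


Given: distance d = 21 m, time t = 15 s
Using v = d / t
v = 21 / 15
v = 7/5 m/s

7/5 m/s


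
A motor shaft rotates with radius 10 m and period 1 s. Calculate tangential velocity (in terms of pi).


Given: radius r = 10 m, period T = 1 s
Using v = 2*pi*r / T
v = 2*pi*10 / 1
v = 20*pi / 1
v = 20*pi m/s

20*pi m/s


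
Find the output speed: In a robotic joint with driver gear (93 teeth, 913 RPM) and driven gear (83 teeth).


Given: N1 = 93 teeth, w1 = 913 RPM, N2 = 83 teeth
Using N1*w1 = N2*w2
w2 = N1*w1 / N2
w2 = 93*913 / 83
w2 = 84909 / 83
w2 = 1023 RPM

1023 RPM


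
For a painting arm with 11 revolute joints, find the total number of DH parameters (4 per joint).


Given: 11 joints, 4 DH parameters per joint (d, theta, a, alpha)
Total DH parameters = number_of_joints * 4
Total = 11 * 4
Total = 44

44


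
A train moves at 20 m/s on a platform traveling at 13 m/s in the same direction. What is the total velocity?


Given: object velocity = 20 m/s, platform velocity = 13 m/s (same direction)
Using classical velocity addition: v_total = v_object + v_platform
v_total = 20 + 13
v_total = 33 m/s

33 m/s


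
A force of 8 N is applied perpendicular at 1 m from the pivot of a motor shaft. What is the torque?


Given: F = 8 N, r = 1 m, angle = 90 deg (perpendicular)
Using tau = F * r * sin(90)
sin(90) = 1
tau = 8 * 1 * 1
tau = 8 Nm

8 Nm


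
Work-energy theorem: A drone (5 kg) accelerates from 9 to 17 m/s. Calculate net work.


Given: m = 5 kg, v0 = 9 m/s, v = 17 m/s
Using W = (1/2)*m*(v^2 - v0^2)
v^2 = 17^2 = 289
v0^2 = 9^2 = 81
v^2 - v0^2 = 289 - 81 = 208
W = (1/2)*5*208 = 520 J

520 J


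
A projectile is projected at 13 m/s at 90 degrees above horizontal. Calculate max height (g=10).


Given: v0 = 13 m/s, theta = 90 deg, g = 10 m/s^2
sin^2(90) = 1
Using H = v0^2 * sin^2(theta) / (2*g)
H = 13^2 * 1 / (2*10)
H = 169 * 1 / 20
H = 169 / 20
H = 169/20 m

169/20 m


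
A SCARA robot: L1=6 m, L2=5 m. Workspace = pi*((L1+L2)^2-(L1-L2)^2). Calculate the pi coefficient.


Given: L1 = 6, L2 = 5
(L1+L2)^2 = (11)^2 = 121
(L1-L2)^2 = (1)^2 = 1
Difference = 121 - 1 = 120
This equals 4*L1*L2 = 4*6*5 = 120
Workspace area = 120*pi

120


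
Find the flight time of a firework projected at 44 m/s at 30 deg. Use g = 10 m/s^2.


Given: v0 = 44 m/s, theta = 30 deg, g = 10 m/s^2
sin(30) = 1/2
Using T = 2*v0*sin(theta) / g
T = 2*44*1/2 / 10
T = 44 / 10
T = 22/5 s

22/5 s


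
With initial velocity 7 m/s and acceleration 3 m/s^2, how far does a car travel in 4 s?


Given: v0 = 7 m/s, a = 3 m/s^2, t = 4 s
Using s = v0*t + (1/2)*a*t^2
s = 7*4 + (1/2)*3*4^2
s = 28 + (1/2)*48
s = 28 + 24
s = 52

52 m


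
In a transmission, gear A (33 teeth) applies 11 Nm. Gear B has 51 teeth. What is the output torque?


Given: N1 = 33, N2 = 51, T1 = 11 Nm
Using T2/T1 = N2/N1
T2 = T1 * N2 / N1
T2 = 11 * 51 / 33
T2 = 561 / 33
T2 = 17 Nm

17 Nm


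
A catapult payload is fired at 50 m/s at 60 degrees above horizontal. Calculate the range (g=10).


Given: v0 = 50 m/s, theta = 60 deg, g = 10 m/s^2
sin(2*60) = sin(120) = sqrt(3)/2
Using R = v0^2 * sin(2*theta) / g
R = 50^2 * (sqrt(3)/2) / 10
R = 2500 * sqrt(3) / 20
R = 125*sqrt(3) m

125*sqrt(3) m


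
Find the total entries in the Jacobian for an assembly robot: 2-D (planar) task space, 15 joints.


Given: task space dimension = 2, joints = 15
Jacobian is a 2 x 15 matrix
Total entries = rows * columns
Total = 2 * 15
Total = 30

30


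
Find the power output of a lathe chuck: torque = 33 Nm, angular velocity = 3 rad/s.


Given: tau = 33 Nm, omega = 3 rad/s
Using P = tau * omega
P = 33 * 3
P = 99 W

99 W


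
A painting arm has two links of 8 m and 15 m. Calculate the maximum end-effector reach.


Given: L1 = 8 m, L2 = 15 m
For a 2-link planar arm, max reach = L1 + L2 (fully extended)
Max reach = 8 + 15
Max reach = 23 m

23 m


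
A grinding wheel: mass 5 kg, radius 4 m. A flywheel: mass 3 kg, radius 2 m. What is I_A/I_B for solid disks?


Given: M1=5 kg, R1=4 m, M2=3 kg, R2=2 m
For a disk: I = (1/2)*M*R^2, so I_A/I_B = (M1*R1^2)/(M2*R2^2)
M1*R1^2 = 5*16 = 80
M2*R2^2 = 3*4 = 12
I_A/I_B = 80/12 = 20/3

20/3


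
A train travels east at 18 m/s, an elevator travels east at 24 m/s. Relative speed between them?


Given: v_A = 18 m/s east, v_B = 24 m/s east
Both move in the same direction; relative speed = |v_A - v_B|
|18 - 24| = |-6|
= 6 m/s

6 m/s


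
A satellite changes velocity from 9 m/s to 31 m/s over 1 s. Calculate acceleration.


Given: initial velocity v0 = 9 m/s, final velocity v = 31 m/s, time t = 1 s
Using a = (v - v0) / t
a = (31 - 9) / 1
a = 22 / 1
a = 22 m/s^2

22 m/s^2


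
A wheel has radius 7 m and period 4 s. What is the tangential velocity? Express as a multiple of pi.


Given: radius r = 7 m, period T = 4 s
Using v = 2*pi*r / T
v = 2*pi*7 / 4
v = 14*pi / 4
v = 7/2*pi m/s

7/2*pi m/s


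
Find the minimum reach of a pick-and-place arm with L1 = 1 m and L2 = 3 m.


Given: L1 = 1 m, L2 = 3 m
For a 2-link planar arm, min reach = |L1 - L2| (second link folded back)
Min reach = |1 - 3|
Min reach = 2 m

2 m


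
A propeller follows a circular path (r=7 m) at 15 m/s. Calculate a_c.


Given: v = 15 m/s, r = 7 m
Using a_c = v^2 / r
a_c = 15^2 / 7
a_c = 225 / 7
a_c = 225/7 m/s^2

225/7 m/s^2


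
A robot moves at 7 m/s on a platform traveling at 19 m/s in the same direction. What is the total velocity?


Given: object velocity = 7 m/s, platform velocity = 19 m/s (same direction)
Using classical velocity addition: v_total = v_object + v_platform
v_total = 7 + 19
v_total = 26 m/s

26 m/s


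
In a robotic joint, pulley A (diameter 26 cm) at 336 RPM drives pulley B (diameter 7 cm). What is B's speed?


Given: D1 = 26 cm, w1 = 336 RPM, D2 = 7 cm
Using D1*w1 = D2*w2
w2 = D1*w1 / D2
w2 = 26*336 / 7
w2 = 8736 / 7
w2 = 1248 RPM

1248 RPM


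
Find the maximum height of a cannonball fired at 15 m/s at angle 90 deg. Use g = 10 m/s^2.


Given: v0 = 15 m/s, theta = 90 deg, g = 10 m/s^2
sin^2(90) = 1
Using H = v0^2 * sin^2(theta) / (2*g)
H = 15^2 * 1 / (2*10)
H = 225 * 1 / 20
H = 225 / 20
H = 45/4 m

45/4 m


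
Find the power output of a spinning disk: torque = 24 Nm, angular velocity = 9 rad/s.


Given: tau = 24 Nm, omega = 9 rad/s
Using P = tau * omega
P = 24 * 9
P = 216 W

216 W


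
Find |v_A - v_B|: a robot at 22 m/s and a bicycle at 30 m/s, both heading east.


Given: v_A = 22 m/s east, v_B = 30 m/s east
Both move in the same direction; relative speed = |v_A - v_B|
|22 - 30| = |-8|
= 8 m/s

8 m/s


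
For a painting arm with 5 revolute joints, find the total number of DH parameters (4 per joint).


Given: 5 joints, 4 DH parameters per joint (d, theta, a, alpha)
Total DH parameters = number_of_joints * 4
Total = 5 * 4
Total = 20

20


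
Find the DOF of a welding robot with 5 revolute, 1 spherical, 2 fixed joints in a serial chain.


Given: serial robot with 5 revolute, 1 spherical, 2 fixed joints
DOF contribution per joint type: revolute=1, prismatic=1, spherical=3, fixed=0
DOF = 5*1 + 1*3 + 2*0
DOF = 8

8


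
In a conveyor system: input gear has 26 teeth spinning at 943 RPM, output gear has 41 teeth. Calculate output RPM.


Given: N1 = 26 teeth, w1 = 943 RPM, N2 = 41 teeth
Using N1*w1 = N2*w2
w2 = N1*w1 / N2
w2 = 26*943 / 41
w2 = 24518 / 41
w2 = 598 RPM

598 RPM


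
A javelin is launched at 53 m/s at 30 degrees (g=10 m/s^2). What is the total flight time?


Given: v0 = 53 m/s, theta = 30 deg, g = 10 m/s^2
sin(30) = 1/2
Using T = 2*v0*sin(theta) / g
T = 2*53*1/2 / 10
T = 53 / 10
T = 53/10 s

53/10 s


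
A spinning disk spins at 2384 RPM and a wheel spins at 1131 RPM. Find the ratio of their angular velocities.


Given: RPM_A = 2384, RPM_B = 1131
omega = 2*pi*RPM/60, so omega_A/omega_B = RPM_A / RPM_B
omega_A/omega_B = 2384 / 1131
omega_A/omega_B = 2384/1131

2384/1131


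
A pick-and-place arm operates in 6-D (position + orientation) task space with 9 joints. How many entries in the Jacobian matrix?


Given: task space dimension = 6, joints = 9
Jacobian is a 6 x 9 matrix
Total entries = rows * columns
Total = 6 * 9
Total = 54

54


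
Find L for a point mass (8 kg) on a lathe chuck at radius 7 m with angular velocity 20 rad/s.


Given: m = 8 kg, r = 7 m, omega = 20 rad/s
For a point mass: I = m*r^2
I = 8*7^2 = 8*49 = 392
L = I*omega = 392*20
L = 7840 kg*m^2/s

7840 kg*m^2/s


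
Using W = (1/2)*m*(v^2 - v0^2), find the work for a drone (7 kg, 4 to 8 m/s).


Given: m = 7 kg, v0 = 4 m/s, v = 8 m/s
Using W = (1/2)*m*(v^2 - v0^2)
v^2 = 8^2 = 64
v0^2 = 4^2 = 16
v^2 - v0^2 = 64 - 16 = 48
W = (1/2)*7*48 = 168 J

168 J


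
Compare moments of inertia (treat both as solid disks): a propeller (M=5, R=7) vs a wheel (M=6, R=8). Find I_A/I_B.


Given: M1=5 kg, R1=7 m, M2=6 kg, R2=8 m
For a disk: I = (1/2)*M*R^2, so I_A/I_B = (M1*R1^2)/(M2*R2^2)
M1*R1^2 = 5*49 = 245
M2*R2^2 = 6*64 = 384
I_A/I_B = 245/384 = 245/384

245/384


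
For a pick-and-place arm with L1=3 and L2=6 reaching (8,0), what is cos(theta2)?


Given: L1 = 3, L2 = 6, target (x, y) = (8, 0)
Using cos(theta2) = (x^2 + y^2 - L1^2 - L2^2) / (2*L1*L2)
x^2 + y^2 = 8^2 + 0 = 64
L1^2 + L2^2 = 9 + 36 = 45
Numerator = 64 - 45 = 19
Denominator = 2*3*6 = 36
cos(theta2) = 19/36 = 19/36

19/36


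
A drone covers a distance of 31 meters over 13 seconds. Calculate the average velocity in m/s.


Given: distance d = 31 m, time t = 13 s
Using v = d / t
v = 31 / 13
v = 31/13 m/s

31/13 m/s


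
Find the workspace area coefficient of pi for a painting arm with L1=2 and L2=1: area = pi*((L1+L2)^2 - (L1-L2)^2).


Given: L1 = 2, L2 = 1
(L1+L2)^2 = (3)^2 = 9
(L1-L2)^2 = (1)^2 = 1
Difference = 9 - 1 = 8
This equals 4*L1*L2 = 4*2*1 = 8
Workspace area = 8*pi

8


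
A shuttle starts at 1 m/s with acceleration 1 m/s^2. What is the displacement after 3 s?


Given: v0 = 1 m/s, a = 1 m/s^2, t = 3 s
Using s = v0*t + (1/2)*a*t^2
s = 1*3 + (1/2)*1*3^2
s = 3 + (1/2)*9
s = 3 + 9/2
s = 15/2

15/2 m


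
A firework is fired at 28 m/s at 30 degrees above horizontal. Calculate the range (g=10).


Given: v0 = 28 m/s, theta = 30 deg, g = 10 m/s^2
sin(2*30) = sin(60) = sqrt(3)/2
Using R = v0^2 * sin(2*theta) / g
R = 28^2 * (sqrt(3)/2) / 10
R = 784 * sqrt(3) / 20
R = 196/5*sqrt(3) m

196/5*sqrt(3) m


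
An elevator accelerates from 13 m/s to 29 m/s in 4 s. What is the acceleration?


Given: initial velocity v0 = 13 m/s, final velocity v = 29 m/s, time t = 4 s
Using a = (v - v0) / t
a = (29 - 13) / 4
a = 16 / 4
a = 4 m/s^2

4 m/s^2


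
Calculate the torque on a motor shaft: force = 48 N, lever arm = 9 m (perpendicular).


Given: F = 48 N, r = 9 m, angle = 90 deg (perpendicular)
Using tau = F * r * sin(90)
sin(90) = 1
tau = 48 * 9 * 1
tau = 432 Nm

432 Nm


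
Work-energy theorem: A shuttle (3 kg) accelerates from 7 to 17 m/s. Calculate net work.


Given: m = 3 kg, v0 = 7 m/s, v = 17 m/s
Using W = (1/2)*m*(v^2 - v0^2)
v^2 = 17^2 = 289
v0^2 = 7^2 = 49
v^2 - v0^2 = 289 - 49 = 240
W = (1/2)*3*240 = 360 J

360 J


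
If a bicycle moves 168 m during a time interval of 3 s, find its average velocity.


Given: distance d = 168 m, time t = 3 s
Using v = d / t
v = 168 / 3
v = 56 m/s

56 m/s


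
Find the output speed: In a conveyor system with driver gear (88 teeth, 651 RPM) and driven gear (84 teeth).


Given: N1 = 88 teeth, w1 = 651 RPM, N2 = 84 teeth
Using N1*w1 = N2*w2
w2 = N1*w1 / N2
w2 = 88*651 / 84
w2 = 57288 / 84
w2 = 682 RPM

682 RPM


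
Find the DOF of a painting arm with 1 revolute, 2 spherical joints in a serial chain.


Given: serial robot with 1 revolute, 2 spherical joints
DOF contribution per joint type: revolute=1, prismatic=1, spherical=3, fixed=0
DOF = 1*1 + 2*3
DOF = 7

7


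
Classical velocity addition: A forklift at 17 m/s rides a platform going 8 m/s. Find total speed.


Given: object velocity = 17 m/s, platform velocity = 8 m/s (same direction)
Using classical velocity addition: v_total = v_object + v_platform
v_total = 17 + 8
v_total = 25 m/s

25 m/s


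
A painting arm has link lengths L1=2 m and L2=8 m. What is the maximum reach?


Given: L1 = 2 m, L2 = 8 m
For a 2-link planar arm, max reach = L1 + L2 (fully extended)
Max reach = 2 + 8
Max reach = 10 m

10 m


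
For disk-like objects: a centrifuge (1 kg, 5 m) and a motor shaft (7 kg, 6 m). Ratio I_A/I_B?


Given: M1=1 kg, R1=5 m, M2=7 kg, R2=6 m
For a disk: I = (1/2)*M*R^2, so I_A/I_B = (M1*R1^2)/(M2*R2^2)
M1*R1^2 = 1*25 = 25
M2*R2^2 = 7*36 = 252
I_A/I_B = 25/252 = 25/252

25/252


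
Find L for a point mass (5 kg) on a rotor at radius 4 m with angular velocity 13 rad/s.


Given: m = 5 kg, r = 4 m, omega = 13 rad/s
For a point mass: I = m*r^2
I = 5*4^2 = 5*16 = 80
L = I*omega = 80*13
L = 1040 kg*m^2/s

1040 kg*m^2/s


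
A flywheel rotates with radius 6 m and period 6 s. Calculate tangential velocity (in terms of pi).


Given: radius r = 6 m, period T = 6 s
Using v = 2*pi*r / T
v = 2*pi*6 / 6
v = 12*pi / 6
v = 2*pi m/s

2*pi m/s


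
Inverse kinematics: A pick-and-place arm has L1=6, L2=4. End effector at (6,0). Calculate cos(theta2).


Given: L1 = 6, L2 = 4, target (x, y) = (6, 0)
Using cos(theta2) = (x^2 + y^2 - L1^2 - L2^2) / (2*L1*L2)
x^2 + y^2 = 6^2 + 0 = 36
L1^2 + L2^2 = 36 + 16 = 52
Numerator = 36 - 52 = -16
Denominator = 2*6*4 = 48
cos(theta2) = -16/48 = -1/3

-1/3


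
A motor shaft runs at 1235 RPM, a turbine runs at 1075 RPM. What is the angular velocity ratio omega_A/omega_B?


Given: RPM_A = 1235, RPM_B = 1075
omega = 2*pi*RPM/60, so omega_A/omega_B = RPM_A / RPM_B
omega_A/omega_B = 1235 / 1075
omega_A/omega_B = 247/215

247/215


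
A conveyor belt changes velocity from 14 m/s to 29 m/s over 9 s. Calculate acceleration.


Given: initial velocity v0 = 14 m/s, final velocity v = 29 m/s, time t = 9 s
Using a = (v - v0) / t
a = (29 - 14) / 9
a = 15 / 9
a = 5/3 m/s^2

5/3 m/s^2


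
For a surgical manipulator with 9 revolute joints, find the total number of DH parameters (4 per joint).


Given: 9 joints, 4 DH parameters per joint (d, theta, a, alpha)
Total DH parameters = number_of_joints * 4
Total = 9 * 4
Total = 36

36


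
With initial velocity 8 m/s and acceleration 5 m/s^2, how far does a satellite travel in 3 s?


Given: v0 = 8 m/s, a = 5 m/s^2, t = 3 s
Using s = v0*t + (1/2)*a*t^2
s = 8*3 + (1/2)*5*3^2
s = 24 + (1/2)*45
s = 24 + 45/2
s = 93/2

93/2 m


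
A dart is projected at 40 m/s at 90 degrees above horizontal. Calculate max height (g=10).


Given: v0 = 40 m/s, theta = 90 deg, g = 10 m/s^2
sin^2(90) = 1
Using H = v0^2 * sin^2(theta) / (2*g)
H = 40^2 * 1 / (2*10)
H = 1600 * 1 / 20
H = 1600 / 20
H = 80 m

80 m


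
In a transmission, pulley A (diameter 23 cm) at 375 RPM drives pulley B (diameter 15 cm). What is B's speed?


Given: D1 = 23 cm, w1 = 375 RPM, D2 = 15 cm
Using D1*w1 = D2*w2
w2 = D1*w1 / D2
w2 = 23*375 / 15
w2 = 8625 / 15
w2 = 575 RPM

575 RPM


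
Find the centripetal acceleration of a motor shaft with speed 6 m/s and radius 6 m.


Given: v = 6 m/s, r = 6 m
Using a_c = v^2 / r
a_c = 6^2 / 6
a_c = 36 / 6
a_c = 6 m/s^2

6 m/s^2


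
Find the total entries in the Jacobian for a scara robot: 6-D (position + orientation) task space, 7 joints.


Given: task space dimension = 6, joints = 7
Jacobian is a 6 x 7 matrix
Total entries = rows * columns
Total = 6 * 7
Total = 42

42


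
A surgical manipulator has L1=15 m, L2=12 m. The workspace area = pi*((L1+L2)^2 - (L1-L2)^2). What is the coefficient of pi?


Given: L1 = 15, L2 = 12
(L1+L2)^2 = (27)^2 = 729
(L1-L2)^2 = (3)^2 = 9
Difference = 729 - 9 = 720
This equals 4*L1*L2 = 4*15*12 = 720
Workspace area = 720*pi

720


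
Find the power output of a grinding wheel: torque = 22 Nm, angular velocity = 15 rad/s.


Given: tau = 22 Nm, omega = 15 rad/s
Using P = tau * omega
P = 22 * 15
P = 330 W

330 W


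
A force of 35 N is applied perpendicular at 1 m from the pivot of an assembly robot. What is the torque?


Given: F = 35 N, r = 1 m, angle = 90 deg (perpendicular)
Using tau = F * r * sin(90)
sin(90) = 1
tau = 35 * 1 * 1
tau = 35 Nm

35 Nm


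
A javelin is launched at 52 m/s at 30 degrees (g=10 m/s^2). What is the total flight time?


Given: v0 = 52 m/s, theta = 30 deg, g = 10 m/s^2
sin(30) = 1/2
Using T = 2*v0*sin(theta) / g
T = 2*52*1/2 / 10
T = 52 / 10
T = 26/5 s

26/5 s


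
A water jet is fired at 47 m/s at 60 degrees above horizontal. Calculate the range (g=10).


Given: v0 = 47 m/s, theta = 60 deg, g = 10 m/s^2
sin(2*60) = sin(120) = sqrt(3)/2
Using R = v0^2 * sin(2*theta) / g
R = 47^2 * (sqrt(3)/2) / 10
R = 2209 * sqrt(3) / 20
R = 2209/20*sqrt(3) m

2209/20*sqrt(3) m


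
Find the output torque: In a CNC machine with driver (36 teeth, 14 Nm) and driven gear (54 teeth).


Given: N1 = 36, N2 = 54, T1 = 14 Nm
Using T2/T1 = N2/N1
T2 = T1 * N2 / N1
T2 = 14 * 54 / 36
T2 = 756 / 36
T2 = 21 Nm

21 Nm


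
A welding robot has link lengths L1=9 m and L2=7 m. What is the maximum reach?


Given: L1 = 9 m, L2 = 7 m
For a 2-link planar arm, max reach = L1 + L2 (fully extended)
Max reach = 9 + 7
Max reach = 16 m

16 m


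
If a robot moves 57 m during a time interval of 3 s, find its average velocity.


Given: distance d = 57 m, time t = 3 s
Using v = d / t
v = 57 / 3
v = 19 m/s

19 m/s


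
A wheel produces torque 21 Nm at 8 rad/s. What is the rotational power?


Given: tau = 21 Nm, omega = 8 rad/s
Using P = tau * omega
P = 21 * 8
P = 168 W

168 W


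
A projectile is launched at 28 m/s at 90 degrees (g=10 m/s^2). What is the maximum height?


Given: v0 = 28 m/s, theta = 90 deg, g = 10 m/s^2
sin^2(90) = 1
Using H = v0^2 * sin^2(theta) / (2*g)
H = 28^2 * 1 / (2*10)
H = 784 * 1 / 20
H = 784 / 20
H = 196/5 m

196/5 m


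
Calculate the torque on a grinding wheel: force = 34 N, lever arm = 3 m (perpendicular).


Given: F = 34 N, r = 3 m, angle = 90 deg (perpendicular)
Using tau = F * r * sin(90)
sin(90) = 1
tau = 34 * 3 * 1
tau = 102 Nm

102 Nm


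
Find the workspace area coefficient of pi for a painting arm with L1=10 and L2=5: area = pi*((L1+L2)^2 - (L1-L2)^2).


Given: L1 = 10, L2 = 5
(L1+L2)^2 = (15)^2 = 225
(L1-L2)^2 = (5)^2 = 25
Difference = 225 - 25 = 200
This equals 4*L1*L2 = 4*10*5 = 200
Workspace area = 200*pi

200


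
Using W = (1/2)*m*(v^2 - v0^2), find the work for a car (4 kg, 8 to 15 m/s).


Given: m = 4 kg, v0 = 8 m/s, v = 15 m/s
Using W = (1/2)*m*(v^2 - v0^2)
v^2 = 15^2 = 225
v0^2 = 8^2 = 64
v^2 - v0^2 = 225 - 64 = 161
W = (1/2)*4*161 = 322 J

322 J


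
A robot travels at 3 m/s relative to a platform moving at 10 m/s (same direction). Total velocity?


Given: object velocity = 3 m/s, platform velocity = 10 m/s (same direction)
Using classical velocity addition: v_total = v_object + v_platform
v_total = 3 + 10
v_total = 13 m/s

13 m/s


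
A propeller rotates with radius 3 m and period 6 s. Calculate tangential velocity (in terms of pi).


Given: radius r = 3 m, period T = 6 s
Using v = 2*pi*r / T
v = 2*pi*3 / 6
v = 6*pi / 6
v = 1*pi m/s

1*pi m/s


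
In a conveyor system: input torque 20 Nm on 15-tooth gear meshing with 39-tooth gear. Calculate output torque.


Given: N1 = 15, N2 = 39, T1 = 20 Nm
Using T2/T1 = N2/N1
T2 = T1 * N2 / N1
T2 = 20 * 39 / 15
T2 = 780 / 15
T2 = 52 Nm

52 Nm


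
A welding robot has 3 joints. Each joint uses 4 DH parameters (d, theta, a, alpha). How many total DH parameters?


Given: 3 joints, 4 DH parameters per joint (d, theta, a, alpha)
Total DH parameters = number_of_joints * 4
Total = 3 * 4
Total = 12

12


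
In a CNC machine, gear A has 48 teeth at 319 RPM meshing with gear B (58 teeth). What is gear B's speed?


Given: N1 = 48 teeth, w1 = 319 RPM, N2 = 58 teeth
Using N1*w1 = N2*w2
w2 = N1*w1 / N2
w2 = 48*319 / 58
w2 = 15312 / 58
w2 = 264 RPM

264 RPM


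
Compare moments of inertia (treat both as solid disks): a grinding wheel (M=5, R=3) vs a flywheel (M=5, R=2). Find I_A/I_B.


Given: M1=5 kg, R1=3 m, M2=5 kg, R2=2 m
For a disk: I = (1/2)*M*R^2, so I_A/I_B = (M1*R1^2)/(M2*R2^2)
M1*R1^2 = 5*9 = 45
M2*R2^2 = 5*4 = 20
I_A/I_B = 45/20 = 9/4

9/4


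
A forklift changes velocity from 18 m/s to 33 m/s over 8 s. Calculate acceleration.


Given: initial velocity v0 = 18 m/s, final velocity v = 33 m/s, time t = 8 s
Using a = (v - v0) / t
a = (33 - 18) / 8
a = 15 / 8
a = 15/8 m/s^2

15/8 m/s^2


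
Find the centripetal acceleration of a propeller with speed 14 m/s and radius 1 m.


Given: v = 14 m/s, r = 1 m
Using a_c = v^2 / r
a_c = 14^2 / 1
a_c = 196 / 1
a_c = 196 m/s^2

196 m/s^2


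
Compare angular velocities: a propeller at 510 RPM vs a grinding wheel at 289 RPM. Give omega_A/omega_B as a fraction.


Given: RPM_A = 510, RPM_B = 289
omega = 2*pi*RPM/60, so omega_A/omega_B = RPM_A / RPM_B
omega_A/omega_B = 510 / 289
omega_A/omega_B = 30/17

30/17


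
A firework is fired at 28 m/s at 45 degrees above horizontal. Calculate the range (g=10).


Given: v0 = 28 m/s, theta = 45 deg, g = 10 m/s^2
sin(2*45) = sin(90) = 1
Using R = v0^2 * sin(2*theta) / g
R = 28^2 * 1 / 10
R = 784 / 10
R = 392/5 m

392/5 m


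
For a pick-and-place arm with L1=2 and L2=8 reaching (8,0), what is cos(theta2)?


Given: L1 = 2, L2 = 8, target (x, y) = (8, 0)
Using cos(theta2) = (x^2 + y^2 - L1^2 - L2^2) / (2*L1*L2)
x^2 + y^2 = 8^2 + 0 = 64
L1^2 + L2^2 = 4 + 64 = 68
Numerator = 64 - 68 = -4
Denominator = 2*2*8 = 32
cos(theta2) = -4/32 = -1/8

-1/8


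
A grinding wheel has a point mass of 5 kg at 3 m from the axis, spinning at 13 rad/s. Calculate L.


Given: m = 5 kg, r = 3 m, omega = 13 rad/s
For a point mass: I = m*r^2
I = 5*3^2 = 5*9 = 45
L = I*omega = 45*13
L = 585 kg*m^2/s

585 kg*m^2/s


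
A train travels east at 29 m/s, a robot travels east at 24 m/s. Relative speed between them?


Given: v_A = 29 m/s east, v_B = 24 m/s east
Both move in the same direction; relative speed = |v_A - v_B|
|29 - 24| = |5|
= 5 m/s

5 m/s


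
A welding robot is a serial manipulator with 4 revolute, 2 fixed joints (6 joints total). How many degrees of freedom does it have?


Given: serial robot with 4 revolute, 2 fixed joints
DOF contribution per joint type: revolute=1, prismatic=1, spherical=3, fixed=0
DOF = 4*1 + 2*0
DOF = 4

4


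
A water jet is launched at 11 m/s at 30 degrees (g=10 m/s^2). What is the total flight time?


Given: v0 = 11 m/s, theta = 30 deg, g = 10 m/s^2
sin(30) = 1/2
Using T = 2*v0*sin(theta) / g
T = 2*11*1/2 / 10
T = 11 / 10
T = 11/10 s

11/10 s


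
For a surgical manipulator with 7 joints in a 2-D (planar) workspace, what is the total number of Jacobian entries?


Given: task space dimension = 2, joints = 7
Jacobian is a 2 x 7 matrix
Total entries = rows * columns
Total = 2 * 7
Total = 14

14


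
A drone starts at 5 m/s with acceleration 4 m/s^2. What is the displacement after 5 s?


Given: v0 = 5 m/s, a = 4 m/s^2, t = 5 s
Using s = v0*t + (1/2)*a*t^2
s = 5*5 + (1/2)*4*5^2
s = 25 + (1/2)*100
s = 25 + 50
s = 75

75 m


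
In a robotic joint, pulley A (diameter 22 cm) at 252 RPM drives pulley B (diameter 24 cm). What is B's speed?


Given: D1 = 22 cm, w1 = 252 RPM, D2 = 24 cm
Using D1*w1 = D2*w2
w2 = D1*w1 / D2
w2 = 22*252 / 24
w2 = 5544 / 24
w2 = 231 RPM

231 RPM


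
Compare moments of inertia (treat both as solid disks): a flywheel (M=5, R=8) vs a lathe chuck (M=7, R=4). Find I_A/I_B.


Given: M1=5 kg, R1=8 m, M2=7 kg, R2=4 m
For a disk: I = (1/2)*M*R^2, so I_A/I_B = (M1*R1^2)/(M2*R2^2)
M1*R1^2 = 5*64 = 320
M2*R2^2 = 7*16 = 112
I_A/I_B = 320/112 = 20/7

20/7


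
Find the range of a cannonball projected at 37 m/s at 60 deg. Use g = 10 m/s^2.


Given: v0 = 37 m/s, theta = 60 deg, g = 10 m/s^2
sin(2*60) = sin(120) = sqrt(3)/2
Using R = v0^2 * sin(2*theta) / g
R = 37^2 * (sqrt(3)/2) / 10
R = 1369 * sqrt(3) / 20
R = 1369/20*sqrt(3) m

1369/20*sqrt(3) m


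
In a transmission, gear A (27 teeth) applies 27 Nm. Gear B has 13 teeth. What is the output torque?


Given: N1 = 27, N2 = 13, T1 = 27 Nm
Using T2/T1 = N2/N1
T2 = T1 * N2 / N1
T2 = 27 * 13 / 27
T2 = 351 / 27
T2 = 13 Nm

13 Nm


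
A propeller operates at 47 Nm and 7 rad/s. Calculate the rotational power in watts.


Given: tau = 47 Nm, omega = 7 rad/s
Using P = tau * omega
P = 47 * 7
P = 329 W

329 W


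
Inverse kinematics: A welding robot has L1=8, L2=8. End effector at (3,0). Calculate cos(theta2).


Given: L1 = 8, L2 = 8, target (x, y) = (3, 0)
Using cos(theta2) = (x^2 + y^2 - L1^2 - L2^2) / (2*L1*L2)
x^2 + y^2 = 3^2 + 0 = 9
L1^2 + L2^2 = 64 + 64 = 128
Numerator = 9 - 128 = -119
Denominator = 2*8*8 = 128
cos(theta2) = -119/128 = -119/128

-119/128


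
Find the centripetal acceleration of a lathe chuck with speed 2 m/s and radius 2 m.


Given: v = 2 m/s, r = 2 m
Using a_c = v^2 / r
a_c = 2^2 / 2
a_c = 4 / 2
a_c = 2 m/s^2

2 m/s^2


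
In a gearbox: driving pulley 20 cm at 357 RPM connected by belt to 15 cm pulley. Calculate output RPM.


Given: D1 = 20 cm, w1 = 357 RPM, D2 = 15 cm
Using D1*w1 = D2*w2
w2 = D1*w1 / D2
w2 = 20*357 / 15
w2 = 7140 / 15
w2 = 476 RPM

476 RPM


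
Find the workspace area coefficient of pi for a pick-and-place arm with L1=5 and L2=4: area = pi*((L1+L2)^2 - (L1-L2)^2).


Given: L1 = 5, L2 = 4
(L1+L2)^2 = (9)^2 = 81
(L1-L2)^2 = (1)^2 = 1
Difference = 81 - 1 = 80
This equals 4*L1*L2 = 4*5*4 = 80
Workspace area = 80*pi

80


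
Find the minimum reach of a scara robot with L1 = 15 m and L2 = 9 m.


Given: L1 = 15 m, L2 = 9 m
For a 2-link planar arm, min reach = |L1 - L2| (second link folded back)
Min reach = |15 - 9|
Min reach = 6 m

6 m


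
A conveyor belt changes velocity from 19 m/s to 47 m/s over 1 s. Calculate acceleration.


Given: initial velocity v0 = 19 m/s, final velocity v = 47 m/s, time t = 1 s
Using a = (v - v0) / t
a = (47 - 19) / 1
a = 28 / 1
a = 28 m/s^2

28 m/s^2


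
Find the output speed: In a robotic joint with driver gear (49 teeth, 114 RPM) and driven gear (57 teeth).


Given: N1 = 49 teeth, w1 = 114 RPM, N2 = 57 teeth
Using N1*w1 = N2*w2
w2 = N1*w1 / N2
w2 = 49*114 / 57
w2 = 5586 / 57
w2 = 98 RPM

98 RPM


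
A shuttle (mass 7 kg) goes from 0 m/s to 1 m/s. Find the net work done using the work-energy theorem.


Given: m = 7 kg, v0 = 0 m/s, v = 1 m/s
Using W = (1/2)*m*(v^2 - v0^2)
v^2 = 1^2 = 1
v0^2 = 0^2 = 0
v^2 - v0^2 = 1 - 0 = 1
W = (1/2)*7*1 = 7/2 J

7/2 J


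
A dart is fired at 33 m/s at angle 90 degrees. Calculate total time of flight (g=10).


Given: v0 = 33 m/s, theta = 90 deg, g = 10 m/s^2
sin(90) = 1
Using T = 2*v0*sin(theta) / g
T = 2*33*1 / 10
T = 66 / 10
T = 33/5 s

33/5 s


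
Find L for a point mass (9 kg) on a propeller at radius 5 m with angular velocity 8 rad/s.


Given: m = 9 kg, r = 5 m, omega = 8 rad/s
For a point mass: I = m*r^2
I = 9*5^2 = 9*25 = 225
L = I*omega = 225*8
L = 1800 kg*m^2/s

1800 kg*m^2/s


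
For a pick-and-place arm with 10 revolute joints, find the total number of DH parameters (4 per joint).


Given: 10 joints, 4 DH parameters per joint (d, theta, a, alpha)
Total DH parameters = number_of_joints * 4
Total = 10 * 4
Total = 40

40


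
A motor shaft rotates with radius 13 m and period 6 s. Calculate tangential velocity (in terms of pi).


Given: radius r = 13 m, period T = 6 s
Using v = 2*pi*r / T
v = 2*pi*13 / 6
v = 26*pi / 6
v = 13/3*pi m/s

13/3*pi m/s


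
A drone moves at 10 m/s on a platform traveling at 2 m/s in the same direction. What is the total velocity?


Given: object velocity = 10 m/s, platform velocity = 2 m/s (same direction)
Using classical velocity addition: v_total = v_object + v_platform
v_total = 10 + 2
v_total = 12 m/s

12 m/s


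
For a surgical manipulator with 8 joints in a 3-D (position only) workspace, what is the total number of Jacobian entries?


Given: task space dimension = 3, joints = 8
Jacobian is a 3 x 8 matrix
Total entries = rows * columns
Total = 3 * 8
Total = 24

24


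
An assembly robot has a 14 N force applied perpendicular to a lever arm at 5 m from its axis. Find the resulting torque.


Given: F = 14 N, r = 5 m, angle = 90 deg (perpendicular)
Using tau = F * r * sin(90)
sin(90) = 1
tau = 14 * 5 * 1
tau = 70 Nm

70 Nm


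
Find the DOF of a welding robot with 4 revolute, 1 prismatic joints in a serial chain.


Given: serial robot with 4 revolute, 1 prismatic joints
DOF contribution per joint type: revolute=1, prismatic=1, spherical=3, fixed=0
DOF = 4*1 + 1*1
DOF = 5

5


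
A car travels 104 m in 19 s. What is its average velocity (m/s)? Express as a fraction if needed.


Given: distance d = 104 m, time t = 19 s
Using v = d / t
v = 104 / 19
v = 104/19 m/s

104/19 m/s


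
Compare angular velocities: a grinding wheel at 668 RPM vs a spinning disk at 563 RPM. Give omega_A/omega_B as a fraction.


Given: RPM_A = 668, RPM_B = 563
omega = 2*pi*RPM/60, so omega_A/omega_B = RPM_A / RPM_B
omega_A/omega_B = 668 / 563
omega_A/omega_B = 668/563

668/563


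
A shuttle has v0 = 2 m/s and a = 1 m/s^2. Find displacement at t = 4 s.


Given: v0 = 2 m/s, a = 1 m/s^2, t = 4 s
Using s = v0*t + (1/2)*a*t^2
s = 2*4 + (1/2)*1*4^2
s = 8 + (1/2)*16
s = 8 + 8
s = 16

16 m


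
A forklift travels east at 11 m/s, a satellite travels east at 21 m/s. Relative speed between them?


Given: v_A = 11 m/s east, v_B = 21 m/s east
Both move in the same direction; relative speed = |v_A - v_B|
|11 - 21| = |-10|
= 10 m/s

10 m/s


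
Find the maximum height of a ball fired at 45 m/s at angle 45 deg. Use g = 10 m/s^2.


Given: v0 = 45 m/s, theta = 45 deg, g = 10 m/s^2
sin^2(45) = 1/2
Using H = v0^2 * sin^2(theta) / (2*g)
H = 45^2 * 1/2 / (2*10)
H = 2025 * 1/2 / 20
H = 2025/2 / 20
H = 405/8 m

405/8 m


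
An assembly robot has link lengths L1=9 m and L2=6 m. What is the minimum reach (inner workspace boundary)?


Given: L1 = 9 m, L2 = 6 m
For a 2-link planar arm, min reach = |L1 - L2| (second link folded back)
Min reach = |9 - 6|
Min reach = 3 m

3 m


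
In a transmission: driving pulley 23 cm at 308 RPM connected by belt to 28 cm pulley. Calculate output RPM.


Given: D1 = 23 cm, w1 = 308 RPM, D2 = 28 cm
Using D1*w1 = D2*w2
w2 = D1*w1 / D2
w2 = 23*308 / 28
w2 = 7084 / 28
w2 = 253 RPM

253 RPM


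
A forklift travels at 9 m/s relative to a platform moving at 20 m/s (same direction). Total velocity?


Given: object velocity = 9 m/s, platform velocity = 20 m/s (same direction)
Using classical velocity addition: v_total = v_object + v_platform
v_total = 9 + 20
v_total = 29 m/s

29 m/s


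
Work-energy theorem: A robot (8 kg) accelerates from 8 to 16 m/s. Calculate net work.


Given: m = 8 kg, v0 = 8 m/s, v = 16 m/s
Using W = (1/2)*m*(v^2 - v0^2)
v^2 = 16^2 = 256
v0^2 = 8^2 = 64
v^2 - v0^2 = 256 - 64 = 192
W = (1/2)*8*192 = 768 J

768 J


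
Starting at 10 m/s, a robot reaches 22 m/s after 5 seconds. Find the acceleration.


Given: initial velocity v0 = 10 m/s, final velocity v = 22 m/s, time t = 5 s
Using a = (v - v0) / t
a = (22 - 10) / 5
a = 12 / 5
a = 12/5 m/s^2

12/5 m/s^2


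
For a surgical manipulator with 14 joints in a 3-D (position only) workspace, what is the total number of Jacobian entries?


Given: task space dimension = 3, joints = 14
Jacobian is a 3 x 14 matrix
Total entries = rows * columns
Total = 3 * 14
Total = 42

42


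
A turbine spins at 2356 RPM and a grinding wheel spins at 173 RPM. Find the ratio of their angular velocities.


Given: RPM_A = 2356, RPM_B = 173
omega = 2*pi*RPM/60, so omega_A/omega_B = RPM_A / RPM_B
omega_A/omega_B = 2356 / 173
omega_A/omega_B = 2356/173

2356/173
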